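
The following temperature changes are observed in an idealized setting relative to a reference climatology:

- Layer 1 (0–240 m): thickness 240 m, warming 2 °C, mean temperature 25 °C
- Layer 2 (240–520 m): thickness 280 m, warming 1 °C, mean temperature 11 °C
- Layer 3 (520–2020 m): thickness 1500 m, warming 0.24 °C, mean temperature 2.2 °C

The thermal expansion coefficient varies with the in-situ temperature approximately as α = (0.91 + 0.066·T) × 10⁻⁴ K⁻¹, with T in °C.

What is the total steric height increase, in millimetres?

Δh = 207 mm

Layer 1: α = (0.91 + 0.066×25)×10⁻⁴ = 2.56×10⁻⁴ K⁻¹
Layer 2: α = (0.91 + 0.066×11)×10⁻⁴ = 1.636×10⁻⁴ K⁻¹
Layer 3: α = (0.91 + 0.066×2.2)×10⁻⁴ = 1.0552×10⁻⁴ K⁻¹
240 × 2.56×10⁻⁴ × 2 = 0.12288 m
Layer 2: 1 × 1.636×10⁻⁴ × 280 = 0.045808 m
Layer 3: 0.24 × 1.0552×10⁻⁴ × 1500 = 0.0379872 m
Δh = 0.12288 + 0.045808 + 0.0379872 = 0.2066752 m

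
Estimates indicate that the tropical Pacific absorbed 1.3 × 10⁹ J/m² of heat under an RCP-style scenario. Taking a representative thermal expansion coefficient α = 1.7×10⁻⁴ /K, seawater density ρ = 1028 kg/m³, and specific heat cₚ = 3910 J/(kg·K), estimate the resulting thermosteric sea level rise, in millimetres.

55.0 mm of thermosteric rise

Δh = αQ/(ρcₚ) = 1.7×10⁻⁴ × 1.3×10⁹ / (1028 × 3910) ≈ 0.054982 m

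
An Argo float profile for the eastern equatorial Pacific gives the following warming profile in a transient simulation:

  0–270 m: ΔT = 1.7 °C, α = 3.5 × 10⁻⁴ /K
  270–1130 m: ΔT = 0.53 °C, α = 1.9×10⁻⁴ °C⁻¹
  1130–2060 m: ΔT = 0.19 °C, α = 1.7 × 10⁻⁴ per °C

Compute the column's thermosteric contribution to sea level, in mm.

Δh ≈ 280 mm

Layer 1: 1.7 × 270 × 3.5×10⁻⁴ = 0.16065 m
0.53 × 860 × 1.9×10⁻⁴ = 0.086602 m
1130–2060 m: 1.7×10⁻⁴ × 930 × 0.19 = 0.030039 m
Δh = 0.16065 + 0.086602 + 0.030039 = 0.277291 m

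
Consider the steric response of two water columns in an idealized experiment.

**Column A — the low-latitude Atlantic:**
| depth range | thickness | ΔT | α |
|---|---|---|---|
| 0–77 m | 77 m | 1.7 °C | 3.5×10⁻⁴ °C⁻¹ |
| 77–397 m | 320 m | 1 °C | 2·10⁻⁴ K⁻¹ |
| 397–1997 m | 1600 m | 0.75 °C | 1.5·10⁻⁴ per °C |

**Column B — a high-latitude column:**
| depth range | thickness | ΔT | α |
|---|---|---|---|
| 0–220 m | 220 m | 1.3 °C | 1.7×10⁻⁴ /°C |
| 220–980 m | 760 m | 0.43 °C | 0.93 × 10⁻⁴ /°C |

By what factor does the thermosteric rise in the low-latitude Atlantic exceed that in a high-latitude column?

A Layer 1: 1.7 × 77 × 3.5×10⁻⁴ = 0.045815 m
A Layer 2: 1 × 320 × 2×10⁻⁴ = 0.06400 m
A 1.5×10⁻⁴ × 0.75 × 1600 = 0.18000 m
A total: 0.289815 m
B Layer 1: 1.3 × 220 × 1.7×10⁻⁴ = 0.04862 m
B 220–980 m: 0.43 × 760 × 0.93×10⁻⁴ = 0.0303924 m
B total: 0.0790124 m
Ratio: 0.289815 / 0.0790124 ≈ 3.668

3.7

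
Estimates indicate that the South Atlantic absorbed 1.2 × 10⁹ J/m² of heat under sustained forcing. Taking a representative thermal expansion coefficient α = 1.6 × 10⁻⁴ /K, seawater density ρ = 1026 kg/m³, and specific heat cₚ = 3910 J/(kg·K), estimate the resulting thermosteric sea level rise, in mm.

47.9 mm

Δh = αQ/(ρcₚ) = 1.6×10⁻⁴ × 1.2×10⁹ / (1026 × 3910) ≈ 0.04786 m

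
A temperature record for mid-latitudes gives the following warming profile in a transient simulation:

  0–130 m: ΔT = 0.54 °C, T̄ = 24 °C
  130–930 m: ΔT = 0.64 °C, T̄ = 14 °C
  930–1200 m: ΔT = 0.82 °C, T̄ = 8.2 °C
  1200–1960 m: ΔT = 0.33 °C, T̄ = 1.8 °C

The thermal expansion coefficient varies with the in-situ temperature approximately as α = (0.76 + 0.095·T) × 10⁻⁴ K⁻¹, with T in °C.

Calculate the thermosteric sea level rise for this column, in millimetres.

Layer 1: α = (0.76 + 0.095×24)×10⁻⁴ = 3.04×10⁻⁴ K⁻¹
Layer 2: α = (0.76 + 0.095×14)×10⁻⁴ = 2.09×10⁻⁴ K⁻¹
Layer 3: α = (0.76 + 0.095×8.2)×10⁻⁴ = 1.539×10⁻⁴ K⁻¹
Layer 4: α = (0.76 + 0.095×1.8)×10⁻⁴ = 0.931×10⁻⁴ K⁻¹
130 × 3.04×10⁻⁴ × 0.54 = 0.0213408 m
130–930 m: 800 × 0.64 × 2.09×10⁻⁴ = 0.107008 m
Layer 3: 0.82 × 270 × 1.539×10⁻⁴ = 0.03407346 m
760 × 0.33 × 0.931×10⁻⁴ = 0.02334948 m
Δh = 0.0213408 + 0.107008 + 0.03407346 + 0.02334948 = 0.18577174 m ≈ 186 mm

186 mm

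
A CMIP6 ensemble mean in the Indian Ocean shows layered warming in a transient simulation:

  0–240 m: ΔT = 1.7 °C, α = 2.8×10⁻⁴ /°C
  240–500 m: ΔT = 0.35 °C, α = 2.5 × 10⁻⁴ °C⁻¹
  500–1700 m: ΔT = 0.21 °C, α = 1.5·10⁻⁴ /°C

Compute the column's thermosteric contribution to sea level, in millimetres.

Δh ≈ 170 mm

0–240 m: 2.8×10⁻⁴ × 240 × 1.7 = 0.11424 m
Layer 2: 260 × 0.35 × 2.5×10⁻⁴ = 0.02275 m
Layer 3: 1200 × 1.5×10⁻⁴ × 0.21 = 0.03780 m
Δh = 0.11424 + 0.02275 + 0.03780 = 0.17479 m ≈ 170 mm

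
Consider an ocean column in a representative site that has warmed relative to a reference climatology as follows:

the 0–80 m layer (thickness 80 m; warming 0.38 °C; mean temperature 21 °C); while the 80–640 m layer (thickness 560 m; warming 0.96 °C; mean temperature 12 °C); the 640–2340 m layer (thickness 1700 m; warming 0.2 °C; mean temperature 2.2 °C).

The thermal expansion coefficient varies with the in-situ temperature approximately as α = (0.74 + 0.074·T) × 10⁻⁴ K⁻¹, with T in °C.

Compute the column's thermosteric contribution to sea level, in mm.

Layer 1: α = (0.74 + 0.074×21)×10⁻⁴ = 2.294×10⁻⁴ K⁻¹
Layer 2: α = (0.74 + 0.074×12)×10⁻⁴ = 1.628×10⁻⁴ K⁻¹
Layer 3: α = (0.74 + 0.074×2.2)×10⁻⁴ = 0.9028×10⁻⁴ K⁻¹
Layer 1: 2.294×10⁻⁴ × 80 × 0.38 = 0.00697376 m
80–640 m: 560 × 1.628×10⁻⁴ × 0.96 = 0.08752128 m
1700 × 0.2 × 0.9028×10⁻⁴ = 0.0306952 m
Δh = 0.00697376 + 0.08752128 + 0.0306952 = 0.12519024 m

Δh = 125 mm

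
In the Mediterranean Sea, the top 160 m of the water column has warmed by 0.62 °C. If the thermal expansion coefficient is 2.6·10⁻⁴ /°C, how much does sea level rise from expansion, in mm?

26 mm

Δh = αΔT·H = 2.6×10⁻⁴ × 0.62 × 160 = 0.025792 m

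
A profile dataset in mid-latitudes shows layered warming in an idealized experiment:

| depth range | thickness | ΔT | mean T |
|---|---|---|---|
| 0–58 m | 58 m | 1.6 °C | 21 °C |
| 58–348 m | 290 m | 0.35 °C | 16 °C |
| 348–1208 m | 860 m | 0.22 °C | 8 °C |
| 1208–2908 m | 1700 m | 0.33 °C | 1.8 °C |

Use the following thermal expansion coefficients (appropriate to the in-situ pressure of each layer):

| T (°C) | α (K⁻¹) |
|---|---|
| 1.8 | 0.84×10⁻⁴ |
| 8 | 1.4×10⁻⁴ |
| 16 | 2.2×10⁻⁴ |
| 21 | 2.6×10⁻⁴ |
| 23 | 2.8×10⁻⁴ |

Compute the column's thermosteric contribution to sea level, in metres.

about 0.12 m

Layer 1 at 21 °C → α = 2.6×10⁻⁴ K⁻¹
Layer 2 at 16 °C → α = 2.2×10⁻⁴ K⁻¹
Layer 3 at 8 °C → α = 1.4×10⁻⁴ K⁻¹
Layer 4 at 1.8 °C → α = 0.84×10⁻⁴ K⁻¹
58 × 2.6×10⁻⁴ × 1.6 = 0.024128 m
0.35 × 2.2×10⁻⁴ × 290 = 0.02233 m
1.4×10⁻⁴ × 860 × 0.22 = 0.026488 m
Layer 4: 0.33 × 0.84×10⁻⁴ × 1700 = 0.047124 m
Δh = 0.024128 + 0.02233 + 0.026488 + 0.047124 = 0.12007 m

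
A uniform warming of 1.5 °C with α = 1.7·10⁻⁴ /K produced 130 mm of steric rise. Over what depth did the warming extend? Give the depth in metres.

H = Δh/(αΔT) = 0.13 / (1.7×10⁻⁴ × 1.5) ≈ 509.8 m

510 m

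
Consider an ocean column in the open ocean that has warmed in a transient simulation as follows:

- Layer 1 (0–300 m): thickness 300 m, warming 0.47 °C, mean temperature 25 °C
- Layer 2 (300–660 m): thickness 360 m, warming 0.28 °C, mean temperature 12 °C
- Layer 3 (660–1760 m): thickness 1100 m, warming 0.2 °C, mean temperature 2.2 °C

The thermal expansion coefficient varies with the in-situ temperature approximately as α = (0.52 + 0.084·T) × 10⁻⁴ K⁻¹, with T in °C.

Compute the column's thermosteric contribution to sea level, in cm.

Layer 1: α = (0.52 + 0.084×25)×10⁻⁴ = 2.62×10⁻⁴ K⁻¹
Layer 2: α = (0.52 + 0.084×12)×10⁻⁴ = 1.528×10⁻⁴ K⁻¹
Layer 3: α = (0.52 + 0.084×2.2)×10⁻⁴ = 0.7048×10⁻⁴ K⁻¹
300 × 0.47 × 2.62×10⁻⁴ = 0.036942 m
1.528×10⁻⁴ × 0.28 × 360 = 0.01540224 m
Layer 3: 1100 × 0.2 × 0.7048×10⁻⁴ = 0.0155056 m
Δh = 0.036942 + 0.01540224 + 0.0155056 = 0.06784984 m

6.78 cm of thermosteric rise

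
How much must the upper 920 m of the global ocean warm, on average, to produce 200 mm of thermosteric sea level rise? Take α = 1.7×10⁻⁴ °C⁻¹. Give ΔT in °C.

ΔT = Δh/(αH) = 0.2 / (1.7×10⁻⁴ × 920) ≈ 1.279 °C

ΔT ≈ 1.28 °C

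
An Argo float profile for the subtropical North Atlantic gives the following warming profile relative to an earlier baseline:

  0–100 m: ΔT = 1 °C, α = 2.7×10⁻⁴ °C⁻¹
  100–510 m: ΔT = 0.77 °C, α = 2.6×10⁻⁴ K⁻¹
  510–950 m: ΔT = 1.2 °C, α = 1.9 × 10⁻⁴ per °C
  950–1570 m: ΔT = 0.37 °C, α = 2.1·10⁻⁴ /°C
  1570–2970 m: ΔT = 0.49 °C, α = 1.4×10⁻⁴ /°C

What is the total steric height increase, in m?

0.354 m

Layer 1: 2.7×10⁻⁴ × 100 × 1 = 0.02700 m
410 × 0.77 × 2.6×10⁻⁴ = 0.082082 m
Layer 3: 1.9×10⁻⁴ × 440 × 1.2 = 0.10032 m
Layer 4: 0.37 × 2.1×10⁻⁴ × 620 = 0.048174 m
1400 × 0.49 × 1.4×10⁻⁴ = 0.09604 m
Δh = 0.02700 + 0.082082 + 0.10032 + 0.048174 + 0.09604 = 0.353616 m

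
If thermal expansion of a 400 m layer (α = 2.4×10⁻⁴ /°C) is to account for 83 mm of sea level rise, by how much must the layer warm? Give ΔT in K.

0.86 K

ΔT = Δh/(αH) = 0.083 / (2.4×10⁻⁴ × 400) ≈ 0.8646 K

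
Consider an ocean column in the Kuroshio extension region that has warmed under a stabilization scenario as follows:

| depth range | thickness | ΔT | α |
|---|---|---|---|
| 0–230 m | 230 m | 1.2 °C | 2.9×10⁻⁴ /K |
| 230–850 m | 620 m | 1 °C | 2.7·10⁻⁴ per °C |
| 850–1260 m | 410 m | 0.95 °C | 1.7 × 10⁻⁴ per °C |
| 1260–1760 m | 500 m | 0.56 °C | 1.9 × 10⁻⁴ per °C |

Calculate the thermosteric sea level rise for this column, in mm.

Layer 1: 1.2 × 230 × 2.9×10⁻⁴ = 0.08004 m
1 × 620 × 2.7×10⁻⁴ = 0.16740 m
Layer 3: 410 × 1.7×10⁻⁴ × 0.95 = 0.066215 m
1260–1760 m: 0.56 × 1.9×10⁻⁴ × 500 = 0.05320 m
Δh = 0.08004 + 0.16740 + 0.066215 + 0.05320 = 0.366855 m

367 mm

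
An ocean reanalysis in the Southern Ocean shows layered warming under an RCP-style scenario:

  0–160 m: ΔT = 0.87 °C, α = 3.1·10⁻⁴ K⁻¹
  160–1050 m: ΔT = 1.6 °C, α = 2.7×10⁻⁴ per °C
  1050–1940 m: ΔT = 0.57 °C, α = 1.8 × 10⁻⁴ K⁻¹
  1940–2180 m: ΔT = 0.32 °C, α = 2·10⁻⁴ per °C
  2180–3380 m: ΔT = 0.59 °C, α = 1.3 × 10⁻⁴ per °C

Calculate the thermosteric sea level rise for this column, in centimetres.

62.6 cm

Layer 1: 0.87 × 3.1×10⁻⁴ × 160 = 0.043152 m
2.7×10⁻⁴ × 890 × 1.6 = 0.38448 m
890 × 0.57 × 1.8×10⁻⁴ = 0.091314 m
2×10⁻⁴ × 240 × 0.32 = 0.01536 m
2180–3380 m: 0.59 × 1.3×10⁻⁴ × 1200 = 0.09204 m
Δh = 0.043152 + 0.38448 + 0.091314 + 0.01536 + 0.09204 = 0.626346 m ≈ 62.6 cm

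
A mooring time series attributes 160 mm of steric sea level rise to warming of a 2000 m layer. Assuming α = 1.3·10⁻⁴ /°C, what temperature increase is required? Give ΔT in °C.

0.615 °C

ΔT = Δh/(αH) = 0.16 / (1.3×10⁻⁴ × 2000) ≈ 0.6154 °C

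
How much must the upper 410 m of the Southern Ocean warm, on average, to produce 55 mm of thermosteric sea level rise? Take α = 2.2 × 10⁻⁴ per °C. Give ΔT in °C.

ΔT = Δh/(αH) = 0.055 / (2.2×10⁻⁴ × 410) ≈ 0.6098 °C

ΔT ≈ 0.61 °C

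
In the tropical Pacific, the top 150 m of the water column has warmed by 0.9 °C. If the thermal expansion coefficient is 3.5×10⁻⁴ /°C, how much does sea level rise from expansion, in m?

Δh = αΔT·H = 3.5×10⁻⁴ × 0.9 × 150 = 0.04725 m

Δh = 0.0473 m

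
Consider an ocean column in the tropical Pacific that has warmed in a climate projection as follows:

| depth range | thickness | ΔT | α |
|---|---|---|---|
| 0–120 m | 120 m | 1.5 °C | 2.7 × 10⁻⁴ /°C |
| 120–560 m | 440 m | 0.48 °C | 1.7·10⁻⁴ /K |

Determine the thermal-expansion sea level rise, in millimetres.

120 × 1.5 × 2.7×10⁻⁴ = 0.04860 m
120–560 m: 1.7×10⁻⁴ × 440 × 0.48 = 0.035904 m
Δh = 0.04860 + 0.035904 = 0.084504 m

about 85 mm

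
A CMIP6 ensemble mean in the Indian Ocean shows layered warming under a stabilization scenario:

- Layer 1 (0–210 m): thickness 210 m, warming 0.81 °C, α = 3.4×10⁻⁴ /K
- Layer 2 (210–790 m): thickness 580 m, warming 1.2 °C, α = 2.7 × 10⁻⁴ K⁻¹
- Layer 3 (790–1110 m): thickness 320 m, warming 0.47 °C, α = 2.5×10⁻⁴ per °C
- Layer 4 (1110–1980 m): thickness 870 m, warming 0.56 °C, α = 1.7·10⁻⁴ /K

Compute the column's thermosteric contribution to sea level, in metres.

Δh = 0.366 m

3.4×10⁻⁴ × 210 × 0.81 = 0.057834 m
210–790 m: 2.7×10⁻⁴ × 1.2 × 580 = 0.18792 m
2.5×10⁻⁴ × 0.47 × 320 = 0.03760 m
1110–1980 m: 0.56 × 1.7×10⁻⁴ × 870 = 0.082824 m
Δh = 0.057834 + 0.18792 + 0.03760 + 0.082824 = 0.366178 m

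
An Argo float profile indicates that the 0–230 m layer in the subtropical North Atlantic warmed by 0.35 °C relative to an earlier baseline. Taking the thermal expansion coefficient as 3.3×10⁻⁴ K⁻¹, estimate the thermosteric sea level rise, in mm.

about 26.6 mm

Δh = αΔT·H = 3.3×10⁻⁴ × 0.35 × 230 = 0.026565 m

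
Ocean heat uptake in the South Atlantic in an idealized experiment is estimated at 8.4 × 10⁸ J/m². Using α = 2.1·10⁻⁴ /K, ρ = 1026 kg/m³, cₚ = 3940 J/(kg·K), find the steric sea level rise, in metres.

Δh = αQ/(ρcₚ) = 2.1×10⁻⁴ × 8.4×10⁸ / (1026 × 3940) ≈ 0.043637 m

0.0436 m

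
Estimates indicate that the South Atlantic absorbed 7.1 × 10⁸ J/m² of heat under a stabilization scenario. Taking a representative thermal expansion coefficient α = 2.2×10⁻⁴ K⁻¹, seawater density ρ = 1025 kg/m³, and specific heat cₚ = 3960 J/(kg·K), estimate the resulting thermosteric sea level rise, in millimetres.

Δh = αQ/(ρcₚ) = 2.2×10⁻⁴ × 7.1×10⁸ / (1025 × 3960) ≈ 0.038482 m

about 38.5 mm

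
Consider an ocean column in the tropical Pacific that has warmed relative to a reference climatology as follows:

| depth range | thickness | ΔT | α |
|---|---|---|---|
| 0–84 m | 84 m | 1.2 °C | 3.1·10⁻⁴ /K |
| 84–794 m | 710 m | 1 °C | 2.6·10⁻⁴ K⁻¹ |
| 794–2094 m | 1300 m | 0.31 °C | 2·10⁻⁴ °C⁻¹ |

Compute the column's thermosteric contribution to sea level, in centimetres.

Layer 1: 3.1×10⁻⁴ × 1.2 × 84 = 0.031248 m
84–794 m: 710 × 2.6×10⁻⁴ × 1 = 0.18460 m
794–2094 m: 0.31 × 1300 × 2×10⁻⁴ = 0.08060 m
Δh = 0.031248 + 0.18460 + 0.08060 = 0.296448 m

Δh = 29.6 cm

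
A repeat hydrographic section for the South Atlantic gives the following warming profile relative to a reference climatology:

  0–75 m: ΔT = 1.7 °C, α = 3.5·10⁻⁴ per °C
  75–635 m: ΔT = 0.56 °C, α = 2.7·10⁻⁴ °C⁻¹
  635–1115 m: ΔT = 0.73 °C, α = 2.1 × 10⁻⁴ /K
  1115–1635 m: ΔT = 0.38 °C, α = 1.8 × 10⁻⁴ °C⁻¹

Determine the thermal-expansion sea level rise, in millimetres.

75 × 1.7 × 3.5×10⁻⁴ = 0.044625 m
2.7×10⁻⁴ × 0.56 × 560 = 0.084672 m
Layer 3: 0.73 × 480 × 2.1×10⁻⁴ = 0.073584 m
1115–1635 m: 0.38 × 1.8×10⁻⁴ × 520 = 0.035568 m
Δh = 0.044625 + 0.084672 + 0.073584 + 0.035568 = 0.238449 m

about 240 mm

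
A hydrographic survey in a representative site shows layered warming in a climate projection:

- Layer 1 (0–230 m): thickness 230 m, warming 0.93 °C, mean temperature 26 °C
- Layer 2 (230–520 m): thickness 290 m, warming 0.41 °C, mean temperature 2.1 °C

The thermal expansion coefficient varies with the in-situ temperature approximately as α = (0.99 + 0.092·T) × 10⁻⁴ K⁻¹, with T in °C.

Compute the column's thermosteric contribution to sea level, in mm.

Layer 1: α = (0.99 + 0.092×26)×10⁻⁴ = 3.382×10⁻⁴ K⁻¹
Layer 2: α = (0.99 + 0.092×2.1)×10⁻⁴ = 1.1832×10⁻⁴ K⁻¹
Layer 1: 0.93 × 230 × 3.382×10⁻⁴ = 0.07234098 m
Layer 2: 1.1832×10⁻⁴ × 0.41 × 290 = 0.014068248 m
Δh = 0.07234098 + 0.014068248 = 0.086409228 m

Δh = 86.4 mm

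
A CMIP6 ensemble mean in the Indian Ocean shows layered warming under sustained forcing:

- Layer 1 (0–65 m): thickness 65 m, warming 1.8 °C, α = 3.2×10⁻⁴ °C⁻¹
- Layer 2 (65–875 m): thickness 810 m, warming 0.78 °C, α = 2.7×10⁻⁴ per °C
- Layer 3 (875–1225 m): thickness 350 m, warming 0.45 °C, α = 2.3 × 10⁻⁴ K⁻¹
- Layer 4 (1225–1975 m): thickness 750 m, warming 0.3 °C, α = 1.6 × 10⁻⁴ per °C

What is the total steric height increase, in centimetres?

Layer 1: 3.2×10⁻⁴ × 65 × 1.8 = 0.03744 m
2.7×10⁻⁴ × 810 × 0.78 = 0.170586 m
875–1225 m: 350 × 0.45 × 2.3×10⁻⁴ = 0.036225 m
750 × 1.6×10⁻⁴ × 0.3 = 0.03600 m
Δh = 0.03744 + 0.170586 + 0.036225 + 0.03600 = 0.280251 m ≈ 28.0 cm

28.0 cm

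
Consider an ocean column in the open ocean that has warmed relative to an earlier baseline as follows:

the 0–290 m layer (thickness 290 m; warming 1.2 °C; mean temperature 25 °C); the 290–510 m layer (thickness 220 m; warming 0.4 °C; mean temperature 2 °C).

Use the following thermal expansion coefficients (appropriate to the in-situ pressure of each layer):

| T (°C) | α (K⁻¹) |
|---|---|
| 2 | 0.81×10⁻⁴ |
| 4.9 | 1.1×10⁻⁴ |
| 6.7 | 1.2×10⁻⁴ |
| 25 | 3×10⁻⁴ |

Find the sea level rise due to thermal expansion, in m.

about 0.112 m

Layer 1 at 25 °C → α = 3×10⁻⁴ K⁻¹
Layer 2 at 2 °C → α = 0.81×10⁻⁴ K⁻¹
Layer 1: 1.2 × 3×10⁻⁴ × 290 = 0.10440 m
290–510 m: 0.4 × 0.81×10⁻⁴ × 220 = 0.007128 m
Δh = 0.10440 + 0.007128 = 0.111528 m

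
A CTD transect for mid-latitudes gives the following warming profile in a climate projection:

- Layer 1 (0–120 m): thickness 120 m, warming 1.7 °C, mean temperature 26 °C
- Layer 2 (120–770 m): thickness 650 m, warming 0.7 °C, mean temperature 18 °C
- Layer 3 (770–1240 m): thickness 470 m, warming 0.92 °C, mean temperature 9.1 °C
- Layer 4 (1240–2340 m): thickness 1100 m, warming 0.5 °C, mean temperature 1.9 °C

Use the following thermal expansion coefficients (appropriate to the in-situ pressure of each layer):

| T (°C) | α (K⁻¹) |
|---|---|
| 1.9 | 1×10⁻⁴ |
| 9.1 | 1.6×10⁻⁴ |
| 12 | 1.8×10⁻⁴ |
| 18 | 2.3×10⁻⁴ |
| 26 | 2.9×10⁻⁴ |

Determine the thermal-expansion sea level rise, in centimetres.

Layer 1 at 26 °C → α = 2.9×10⁻⁴ K⁻¹
Layer 2 at 18 °C → α = 2.3×10⁻⁴ K⁻¹
Layer 3 at 9.1 °C → α = 1.6×10⁻⁴ K⁻¹
Layer 4 at 1.9 °C → α = 1×10⁻⁴ K⁻¹
1.7 × 2.9×10⁻⁴ × 120 = 0.05916 m
120–770 m: 2.3×10⁻⁴ × 650 × 0.7 = 0.10465 m
1.6×10⁻⁴ × 470 × 0.92 = 0.069184 m
1100 × 0.5 × 1×10⁻⁴ = 0.05500 m
Δh = 0.05916 + 0.10465 + 0.069184 + 0.05500 = 0.287994 m

28.8 cm of thermosteric rise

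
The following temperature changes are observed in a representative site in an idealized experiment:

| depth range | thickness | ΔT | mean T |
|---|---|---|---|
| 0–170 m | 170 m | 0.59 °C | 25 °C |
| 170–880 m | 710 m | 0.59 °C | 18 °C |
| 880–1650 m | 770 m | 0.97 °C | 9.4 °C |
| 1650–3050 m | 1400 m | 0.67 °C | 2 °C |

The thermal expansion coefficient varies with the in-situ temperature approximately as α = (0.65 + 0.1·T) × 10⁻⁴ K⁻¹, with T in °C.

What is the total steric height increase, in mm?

Δh ≈ 333 mm

Layer 1: α = (0.65 + 0.1×25)×10⁻⁴ = 3.15×10⁻⁴ K⁻¹
Layer 2: α = (0.65 + 0.1×18)×10⁻⁴ = 2.45×10⁻⁴ K⁻¹
Layer 3: α = (0.65 + 0.1×9.4)×10⁻⁴ = 1.59×10⁻⁴ K⁻¹
Layer 4: α = (0.65 + 0.1×2)×10⁻⁴ = 0.85×10⁻⁴ K⁻¹
3.15×10⁻⁴ × 170 × 0.59 = 0.0315945 m
2.45×10⁻⁴ × 0.59 × 710 = 0.1026305 m
Layer 3: 1.59×10⁻⁴ × 770 × 0.97 = 0.1187571 m
0.85×10⁻⁴ × 1400 × 0.67 = 0.07973 m
Δh = 0.0315945 + 0.1026305 + 0.1187571 + 0.07973 = 0.3327121 m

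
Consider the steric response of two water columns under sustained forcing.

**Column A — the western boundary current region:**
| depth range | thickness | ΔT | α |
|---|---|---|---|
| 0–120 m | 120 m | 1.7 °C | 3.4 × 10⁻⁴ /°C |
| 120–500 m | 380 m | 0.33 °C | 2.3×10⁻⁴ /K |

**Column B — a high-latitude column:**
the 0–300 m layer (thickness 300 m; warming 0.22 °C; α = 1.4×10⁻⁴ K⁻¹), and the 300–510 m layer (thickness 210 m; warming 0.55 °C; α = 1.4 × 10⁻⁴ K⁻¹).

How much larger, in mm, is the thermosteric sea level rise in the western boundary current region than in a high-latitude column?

72.8 mm

A 0–120 m: 120 × 1.7 × 3.4×10⁻⁴ = 0.06936 m
A 0.33 × 2.3×10⁻⁴ × 380 = 0.028842 m
A total: 0.098202 m
B 300 × 1.4×10⁻⁴ × 0.22 = 0.00924 m
B Layer 2: 1.4×10⁻⁴ × 0.55 × 210 = 0.01617 m
B total: 0.02541 m
Difference: 0.098202 − 0.02541 = 0.072792 m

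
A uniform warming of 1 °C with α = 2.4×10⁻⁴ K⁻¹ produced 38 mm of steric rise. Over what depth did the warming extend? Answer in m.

about 158 m

H = Δh/(αΔT) = 0.038 / (2.4×10⁻⁴ × 1) ≈ 158.3 m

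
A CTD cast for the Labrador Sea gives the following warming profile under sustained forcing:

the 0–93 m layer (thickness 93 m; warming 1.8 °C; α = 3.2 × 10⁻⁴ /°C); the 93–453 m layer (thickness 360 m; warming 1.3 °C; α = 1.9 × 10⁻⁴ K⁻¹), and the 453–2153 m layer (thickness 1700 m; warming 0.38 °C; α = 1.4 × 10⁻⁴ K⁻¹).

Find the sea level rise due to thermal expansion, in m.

Layer 1: 3.2×10⁻⁴ × 93 × 1.8 = 0.053568 m
93–453 m: 1.9×10⁻⁴ × 360 × 1.3 = 0.08892 m
0.38 × 1.4×10⁻⁴ × 1700 = 0.09044 m
Δh = 0.053568 + 0.08892 + 0.09044 = 0.232928 m

0.233 m of thermosteric rise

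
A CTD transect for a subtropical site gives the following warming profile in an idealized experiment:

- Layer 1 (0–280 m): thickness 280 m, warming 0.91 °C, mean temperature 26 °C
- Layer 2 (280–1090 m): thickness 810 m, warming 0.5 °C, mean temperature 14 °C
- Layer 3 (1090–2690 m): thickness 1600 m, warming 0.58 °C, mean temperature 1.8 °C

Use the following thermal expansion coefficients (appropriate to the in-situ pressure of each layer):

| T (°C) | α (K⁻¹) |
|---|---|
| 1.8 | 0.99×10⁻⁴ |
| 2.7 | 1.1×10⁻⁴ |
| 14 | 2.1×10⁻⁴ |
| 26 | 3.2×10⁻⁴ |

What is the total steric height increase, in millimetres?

Layer 1 at 26 °C → α = 3.2×10⁻⁴ K⁻¹
Layer 2 at 14 °C → α = 2.1×10⁻⁴ K⁻¹
Layer 3 at 1.8 °C → α = 0.99×10⁻⁴ K⁻¹
0–280 m: 3.2×10⁻⁴ × 0.91 × 280 = 0.081536 m
280–1090 m: 0.5 × 2.1×10⁻⁴ × 810 = 0.08505 m
0.99×10⁻⁴ × 1600 × 0.58 = 0.091872 m
Δh = 0.081536 + 0.08505 + 0.091872 = 0.258458 m

about 260 mm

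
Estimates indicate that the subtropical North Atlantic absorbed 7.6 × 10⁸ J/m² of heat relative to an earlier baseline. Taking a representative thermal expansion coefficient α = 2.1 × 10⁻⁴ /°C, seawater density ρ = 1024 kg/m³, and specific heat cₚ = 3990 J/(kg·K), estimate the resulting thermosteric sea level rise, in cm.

Δh ≈ 3.9 cm

Δh = αQ/(ρcₚ) = 2.1×10⁻⁴ × 7.6×10⁸ / (1024 × 3990) ≈ 0.039063 m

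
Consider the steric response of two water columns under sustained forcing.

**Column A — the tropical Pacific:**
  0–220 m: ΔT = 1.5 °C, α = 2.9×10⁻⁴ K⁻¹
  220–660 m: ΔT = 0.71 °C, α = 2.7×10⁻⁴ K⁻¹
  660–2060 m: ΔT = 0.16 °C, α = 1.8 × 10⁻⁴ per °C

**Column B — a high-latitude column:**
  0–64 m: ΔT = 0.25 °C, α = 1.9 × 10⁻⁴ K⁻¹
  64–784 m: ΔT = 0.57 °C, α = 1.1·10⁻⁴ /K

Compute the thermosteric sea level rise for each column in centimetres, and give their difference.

A 220 × 1.5 × 2.9×10⁻⁴ = 0.09570 m
A Layer 2: 440 × 0.71 × 2.7×10⁻⁴ = 0.084348 m
A Layer 3: 1400 × 0.16 × 1.8×10⁻⁴ = 0.04032 m
A total: 0.220368 m
B 64 × 0.25 × 1.9×10⁻⁴ = 0.00304 m
B 64–784 m: 720 × 1.1×10⁻⁴ × 0.57 = 0.045144 m
B total: 0.048184 m
Difference: 0.220368 − 0.048184 = 0.172184 m

A: 22 cm; B: 4.8 cm; difference 17 cm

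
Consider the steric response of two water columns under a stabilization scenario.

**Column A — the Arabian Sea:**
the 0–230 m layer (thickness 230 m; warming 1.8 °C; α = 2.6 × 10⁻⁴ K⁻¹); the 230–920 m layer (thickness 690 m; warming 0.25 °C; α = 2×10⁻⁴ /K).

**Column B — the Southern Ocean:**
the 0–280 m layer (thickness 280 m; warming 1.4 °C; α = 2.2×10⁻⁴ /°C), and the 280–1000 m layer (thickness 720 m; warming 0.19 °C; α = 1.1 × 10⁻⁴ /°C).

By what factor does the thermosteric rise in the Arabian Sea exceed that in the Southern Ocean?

≈ 1.40×

A 2.6×10⁻⁴ × 1.8 × 230 = 0.10764 m
A Layer 2: 0.25 × 690 × 2×10⁻⁴ = 0.03450 m
A total: 0.14214 m
B Layer 1: 1.4 × 280 × 2.2×10⁻⁴ = 0.08624 m
B Layer 2: 720 × 1.1×10⁻⁴ × 0.19 = 0.015048 m
B total: 0.101288 m
Ratio: 0.14214 / 0.101288 ≈ 1.403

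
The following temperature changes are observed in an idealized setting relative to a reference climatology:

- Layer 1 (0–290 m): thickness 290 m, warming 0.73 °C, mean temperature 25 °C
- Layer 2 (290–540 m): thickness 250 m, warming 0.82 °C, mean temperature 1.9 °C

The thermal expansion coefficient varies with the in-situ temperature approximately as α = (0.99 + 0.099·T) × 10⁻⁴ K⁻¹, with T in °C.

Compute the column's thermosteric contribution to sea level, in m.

Layer 1: α = (0.99 + 0.099×25)×10⁻⁴ = 3.465×10⁻⁴ K⁻¹
Layer 2: α = (0.99 + 0.099×1.9)×10⁻⁴ = 1.1781×10⁻⁴ K⁻¹
Layer 1: 290 × 0.73 × 3.465×10⁻⁴ = 0.07335405 m
Layer 2: 0.82 × 1.1781×10⁻⁴ × 250 = 0.02415105 m
Δh = 0.07335405 + 0.02415105 = 0.0975051 m

Δh = 0.098 m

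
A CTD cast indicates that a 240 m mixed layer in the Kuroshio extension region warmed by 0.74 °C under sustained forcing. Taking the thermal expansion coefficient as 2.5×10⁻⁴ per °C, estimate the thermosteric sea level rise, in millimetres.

Δh ≈ 44.4 mm

Δh = αΔT·H = 2.5×10⁻⁴ × 0.74 × 240 = 0.04440 m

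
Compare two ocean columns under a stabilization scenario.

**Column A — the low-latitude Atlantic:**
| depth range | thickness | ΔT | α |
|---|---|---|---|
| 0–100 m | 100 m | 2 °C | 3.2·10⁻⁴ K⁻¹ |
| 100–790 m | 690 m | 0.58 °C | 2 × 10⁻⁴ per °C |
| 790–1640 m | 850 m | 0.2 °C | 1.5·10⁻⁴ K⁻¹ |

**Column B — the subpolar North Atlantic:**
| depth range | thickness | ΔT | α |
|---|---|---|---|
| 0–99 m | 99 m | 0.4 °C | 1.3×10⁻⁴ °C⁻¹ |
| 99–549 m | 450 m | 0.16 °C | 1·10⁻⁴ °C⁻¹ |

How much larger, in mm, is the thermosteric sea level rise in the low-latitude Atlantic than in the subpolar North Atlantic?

160 mm larger

A 0–100 m: 2 × 3.2×10⁻⁴ × 100 = 0.06400 m
A 690 × 2×10⁻⁴ × 0.58 = 0.08004 m
A 790–1640 m: 0.2 × 1.5×10⁻⁴ × 850 = 0.02550 m
A total: 0.16954 m
B 1.3×10⁻⁴ × 99 × 0.4 = 0.005148 m
B Layer 2: 1×10⁻⁴ × 0.16 × 450 = 0.00720 m
B total: 0.012348 m
Difference: 0.16954 − 0.012348 = 0.157192 m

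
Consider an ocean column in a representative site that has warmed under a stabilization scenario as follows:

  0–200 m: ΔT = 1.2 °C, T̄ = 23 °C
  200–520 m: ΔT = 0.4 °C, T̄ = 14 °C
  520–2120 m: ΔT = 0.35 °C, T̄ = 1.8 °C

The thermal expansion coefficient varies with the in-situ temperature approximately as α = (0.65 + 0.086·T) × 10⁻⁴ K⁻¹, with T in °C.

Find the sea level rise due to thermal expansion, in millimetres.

Δh = 130 mm

Layer 1: α = (0.65 + 0.086×23)×10⁻⁴ = 2.628×10⁻⁴ K⁻¹
Layer 2: α = (0.65 + 0.086×14)×10⁻⁴ = 1.854×10⁻⁴ K⁻¹
Layer 3: α = (0.65 + 0.086×1.8)×10⁻⁴ = 0.8048×10⁻⁴ K⁻¹
0–200 m: 1.2 × 200 × 2.628×10⁻⁴ = 0.063072 m
Layer 2: 320 × 1.854×10⁻⁴ × 0.4 = 0.0237312 m
1600 × 0.35 × 0.8048×10⁻⁴ = 0.0450688 m
Δh = 0.063072 + 0.0237312 + 0.0450688 = 0.131872 m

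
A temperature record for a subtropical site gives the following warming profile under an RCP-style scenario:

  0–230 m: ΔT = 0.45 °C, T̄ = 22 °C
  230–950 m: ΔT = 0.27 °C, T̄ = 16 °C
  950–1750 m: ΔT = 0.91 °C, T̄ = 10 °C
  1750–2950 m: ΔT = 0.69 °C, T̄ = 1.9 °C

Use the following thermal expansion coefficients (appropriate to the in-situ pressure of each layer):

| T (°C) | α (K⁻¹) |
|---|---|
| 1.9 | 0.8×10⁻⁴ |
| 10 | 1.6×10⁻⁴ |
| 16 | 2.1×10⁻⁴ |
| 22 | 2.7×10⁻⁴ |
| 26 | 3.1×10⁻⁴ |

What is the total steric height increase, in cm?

Δh = 25.1 cm

Layer 1 at 22 °C → α = 2.7×10⁻⁴ K⁻¹
Layer 2 at 16 °C → α = 2.1×10⁻⁴ K⁻¹
Layer 3 at 10 °C → α = 1.6×10⁻⁴ K⁻¹
Layer 4 at 1.9 °C → α = 0.8×10⁻⁴ K⁻¹
Layer 1: 0.45 × 230 × 2.7×10⁻⁴ = 0.027945 m
2.1×10⁻⁴ × 720 × 0.27 = 0.040824 m
Layer 3: 0.91 × 1.6×10⁻⁴ × 800 = 0.11648 m
0.8×10⁻⁴ × 0.69 × 1200 = 0.06624 m
Δh = 0.027945 + 0.040824 + 0.11648 + 0.06624 = 0.251489 m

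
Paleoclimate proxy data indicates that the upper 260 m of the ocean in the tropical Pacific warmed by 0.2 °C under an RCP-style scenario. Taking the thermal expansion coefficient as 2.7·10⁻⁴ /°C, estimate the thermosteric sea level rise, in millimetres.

Δh = αΔT·H = 2.7×10⁻⁴ × 0.2 × 260 = 0.01404 m

about 14 mm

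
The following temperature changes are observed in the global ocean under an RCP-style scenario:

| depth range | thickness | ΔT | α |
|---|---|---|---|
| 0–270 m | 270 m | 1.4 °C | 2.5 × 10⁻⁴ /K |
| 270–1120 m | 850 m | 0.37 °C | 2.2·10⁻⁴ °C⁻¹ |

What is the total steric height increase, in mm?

Layer 1: 270 × 2.5×10⁻⁴ × 1.4 = 0.09450 m
850 × 2.2×10⁻⁴ × 0.37 = 0.06919 m
Δh = 0.09450 + 0.06919 = 0.16369 m

160 mm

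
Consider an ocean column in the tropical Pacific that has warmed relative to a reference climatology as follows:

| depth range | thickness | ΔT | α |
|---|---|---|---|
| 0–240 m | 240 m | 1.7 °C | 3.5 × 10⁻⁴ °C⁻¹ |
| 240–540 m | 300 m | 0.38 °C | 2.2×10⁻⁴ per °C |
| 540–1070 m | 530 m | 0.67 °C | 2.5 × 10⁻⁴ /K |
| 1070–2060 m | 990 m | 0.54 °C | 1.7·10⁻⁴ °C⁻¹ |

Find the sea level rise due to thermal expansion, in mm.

0–240 m: 3.5×10⁻⁴ × 240 × 1.7 = 0.14280 m
240–540 m: 0.38 × 2.2×10⁻⁴ × 300 = 0.02508 m
540–1070 m: 0.67 × 2.5×10⁻⁴ × 530 = 0.088775 m
1070–2060 m: 0.54 × 990 × 1.7×10⁻⁴ = 0.090882 m
Δh = 0.14280 + 0.02508 + 0.088775 + 0.090882 = 0.347537 m ≈ 348 mm

about 348 mm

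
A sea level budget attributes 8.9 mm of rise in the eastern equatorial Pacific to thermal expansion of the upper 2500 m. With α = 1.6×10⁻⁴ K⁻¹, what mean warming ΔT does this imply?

0.0223 °C

ΔT = Δh/(αH) = 0.0089 / (1.6×10⁻⁴ × 2500) = 0.02225 °C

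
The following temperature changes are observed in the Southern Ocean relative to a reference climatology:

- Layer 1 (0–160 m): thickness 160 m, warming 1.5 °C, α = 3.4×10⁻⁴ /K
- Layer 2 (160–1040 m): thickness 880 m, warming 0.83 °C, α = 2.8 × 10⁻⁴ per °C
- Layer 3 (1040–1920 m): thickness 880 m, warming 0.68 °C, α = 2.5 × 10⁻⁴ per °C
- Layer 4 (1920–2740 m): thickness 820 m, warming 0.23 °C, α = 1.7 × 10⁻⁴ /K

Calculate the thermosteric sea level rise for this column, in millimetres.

468 mm

Layer 1: 1.5 × 160 × 3.4×10⁻⁴ = 0.08160 m
Layer 2: 2.8×10⁻⁴ × 880 × 0.83 = 0.204512 m
1040–1920 m: 0.68 × 2.5×10⁻⁴ × 880 = 0.14960 m
Layer 4: 0.23 × 820 × 1.7×10⁻⁴ = 0.032062 m
Δh = 0.08160 + 0.204512 + 0.14960 + 0.032062 = 0.467774 m ≈ 468 mm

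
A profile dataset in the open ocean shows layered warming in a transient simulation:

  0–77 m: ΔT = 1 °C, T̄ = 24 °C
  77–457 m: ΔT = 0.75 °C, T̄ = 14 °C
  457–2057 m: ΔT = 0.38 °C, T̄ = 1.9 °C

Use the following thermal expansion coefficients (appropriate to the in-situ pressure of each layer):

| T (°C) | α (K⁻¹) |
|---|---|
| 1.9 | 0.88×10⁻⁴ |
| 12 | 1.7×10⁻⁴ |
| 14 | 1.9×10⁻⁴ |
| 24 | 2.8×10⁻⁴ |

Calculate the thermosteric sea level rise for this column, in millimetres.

Δh ≈ 129 mm

Layer 1 at 24 °C → α = 2.8×10⁻⁴ K⁻¹
Layer 2 at 14 °C → α = 1.9×10⁻⁴ K⁻¹
Layer 3 at 1.9 °C → α = 0.88×10⁻⁴ K⁻¹
Layer 1: 1 × 2.8×10⁻⁴ × 77 = 0.02156 m
0.75 × 380 × 1.9×10⁻⁴ = 0.05415 m
1600 × 0.38 × 0.88×10⁻⁴ = 0.053504 m
Δh = 0.02156 + 0.05415 + 0.053504 = 0.129214 m ≈ 129 mm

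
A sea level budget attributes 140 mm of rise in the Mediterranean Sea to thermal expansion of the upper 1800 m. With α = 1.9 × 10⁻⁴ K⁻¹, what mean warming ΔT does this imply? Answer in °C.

ΔT ≈ 0.409 °C

ΔT = Δh/(αH) = 0.14 / (1.9×10⁻⁴ × 1800) ≈ 0.4094 °C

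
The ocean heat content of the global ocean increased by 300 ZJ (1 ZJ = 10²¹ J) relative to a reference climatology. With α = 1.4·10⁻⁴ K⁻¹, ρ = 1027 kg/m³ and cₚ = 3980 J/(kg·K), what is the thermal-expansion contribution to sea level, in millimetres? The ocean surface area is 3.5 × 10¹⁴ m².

Per unit area: Q = 300×10²¹ / (3.5×10¹⁴) ≈ 8.571×10⁸ J/m²
Δh = αQ/(ρcₚ) = 1.4×10⁻⁴ × 8.571×10⁸ / (1027 × 3980) ≈ 0.029357 m

29.4 mm of thermosteric rise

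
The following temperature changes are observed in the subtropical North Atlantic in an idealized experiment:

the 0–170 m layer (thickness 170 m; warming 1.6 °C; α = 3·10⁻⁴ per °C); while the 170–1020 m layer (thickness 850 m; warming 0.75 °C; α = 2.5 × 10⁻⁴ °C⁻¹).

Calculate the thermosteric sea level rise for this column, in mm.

Δh ≈ 241 mm

Layer 1: 170 × 3×10⁻⁴ × 1.6 = 0.08160 m
Layer 2: 850 × 0.75 × 2.5×10⁻⁴ = 0.159375 m
Δh = 0.08160 + 0.159375 = 0.240975 m ≈ 241 mm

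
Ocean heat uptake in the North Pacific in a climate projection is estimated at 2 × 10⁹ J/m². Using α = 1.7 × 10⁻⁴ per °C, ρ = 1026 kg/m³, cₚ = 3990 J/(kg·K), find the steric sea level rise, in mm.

Δh = αQ/(ρcₚ) = 1.7×10⁻⁴ × 2×10⁹ / (1026 × 3990) ≈ 0.083054 m

Δh = 83.1 mm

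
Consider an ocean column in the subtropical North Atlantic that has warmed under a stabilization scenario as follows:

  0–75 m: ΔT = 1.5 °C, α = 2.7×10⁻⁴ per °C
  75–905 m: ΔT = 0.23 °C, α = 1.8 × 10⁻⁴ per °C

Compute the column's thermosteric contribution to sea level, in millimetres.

64.7 mm of thermosteric rise

0–75 m: 75 × 2.7×10⁻⁴ × 1.5 = 0.030375 m
0.23 × 1.8×10⁻⁴ × 830 = 0.034362 m
Δh = 0.030375 + 0.034362 = 0.064737 m ≈ 64.7 mm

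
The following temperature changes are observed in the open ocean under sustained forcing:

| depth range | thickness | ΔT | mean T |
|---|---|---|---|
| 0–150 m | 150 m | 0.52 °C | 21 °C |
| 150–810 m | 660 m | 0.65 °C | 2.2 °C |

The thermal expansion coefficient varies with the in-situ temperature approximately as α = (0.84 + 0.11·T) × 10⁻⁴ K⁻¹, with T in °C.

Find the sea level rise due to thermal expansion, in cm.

7.10 cm of thermosteric rise

Layer 1: α = (0.84 + 0.11×21)×10⁻⁴ = 3.15×10⁻⁴ K⁻¹
Layer 2: α = (0.84 + 0.11×2.2)×10⁻⁴ = 1.082×10⁻⁴ K⁻¹
Layer 1: 150 × 0.52 × 3.15×10⁻⁴ = 0.02457 m
150–810 m: 1.082×10⁻⁴ × 660 × 0.65 = 0.0464178 m
Δh = 0.02457 + 0.0464178 = 0.0709878 m ≈ 7.10 cm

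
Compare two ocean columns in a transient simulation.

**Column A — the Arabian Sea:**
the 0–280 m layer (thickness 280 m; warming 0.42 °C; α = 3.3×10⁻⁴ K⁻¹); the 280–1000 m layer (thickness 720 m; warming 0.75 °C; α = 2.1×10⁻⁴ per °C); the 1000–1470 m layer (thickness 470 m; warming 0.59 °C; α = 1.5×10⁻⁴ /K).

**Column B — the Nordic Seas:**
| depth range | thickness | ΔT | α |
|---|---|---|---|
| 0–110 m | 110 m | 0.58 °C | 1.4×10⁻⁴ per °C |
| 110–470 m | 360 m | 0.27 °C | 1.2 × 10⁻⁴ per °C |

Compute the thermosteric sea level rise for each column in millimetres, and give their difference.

A: 194 mm; B: 20.6 mm; difference 173 mm

A 280 × 3.3×10⁻⁴ × 0.42 = 0.038808 m
A 720 × 0.75 × 2.1×10⁻⁴ = 0.11340 m
A Layer 3: 1.5×10⁻⁴ × 0.59 × 470 = 0.041595 m
A total: 0.193803 m
B 0–110 m: 1.4×10⁻⁴ × 0.58 × 110 = 0.008932 m
B 110–470 m: 1.2×10⁻⁴ × 360 × 0.27 = 0.011664 m
B total: 0.020596 m
Difference: 0.193803 − 0.020596 = 0.173207 m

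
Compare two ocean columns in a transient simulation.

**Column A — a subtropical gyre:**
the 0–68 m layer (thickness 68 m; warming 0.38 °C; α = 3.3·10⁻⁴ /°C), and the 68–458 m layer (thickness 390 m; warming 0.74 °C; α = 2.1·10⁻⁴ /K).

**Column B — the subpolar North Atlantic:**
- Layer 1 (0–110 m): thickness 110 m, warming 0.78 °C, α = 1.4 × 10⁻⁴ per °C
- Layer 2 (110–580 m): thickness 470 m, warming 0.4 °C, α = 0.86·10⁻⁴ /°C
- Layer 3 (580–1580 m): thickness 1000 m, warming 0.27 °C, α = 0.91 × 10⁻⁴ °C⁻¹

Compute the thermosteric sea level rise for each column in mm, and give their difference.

A Layer 1: 0.38 × 3.3×10⁻⁴ × 68 = 0.0085272 m
A Layer 2: 390 × 2.1×10⁻⁴ × 0.74 = 0.060606 m
A total: 0.0691332 m
B 0–110 m: 0.78 × 1.4×10⁻⁴ × 110 = 0.012012 m
B 0.4 × 470 × 0.86×10⁻⁴ = 0.016168 m
B Layer 3: 0.27 × 1000 × 0.91×10⁻⁴ = 0.02457 m
B total: 0.05275 m
Difference: 0.0691332 − 0.05275 = 0.0163832 m

A: 69.1 mm; B: 52.8 mm; difference 16.4 mm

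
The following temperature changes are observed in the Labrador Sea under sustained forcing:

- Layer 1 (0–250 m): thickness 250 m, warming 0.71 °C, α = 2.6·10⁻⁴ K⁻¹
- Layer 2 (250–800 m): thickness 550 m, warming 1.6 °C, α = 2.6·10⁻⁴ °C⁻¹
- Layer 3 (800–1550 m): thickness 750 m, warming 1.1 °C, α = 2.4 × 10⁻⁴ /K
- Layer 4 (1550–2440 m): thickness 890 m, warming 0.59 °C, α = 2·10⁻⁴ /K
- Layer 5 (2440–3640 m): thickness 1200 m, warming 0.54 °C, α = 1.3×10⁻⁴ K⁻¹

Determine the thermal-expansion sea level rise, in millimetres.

2.6×10⁻⁴ × 0.71 × 250 = 0.04615 m
Layer 2: 1.6 × 2.6×10⁻⁴ × 550 = 0.22880 m
Layer 3: 1.1 × 750 × 2.4×10⁻⁴ = 0.19800 m
1550–2440 m: 890 × 2×10⁻⁴ × 0.59 = 0.10502 m
2440–3640 m: 1.3×10⁻⁴ × 0.54 × 1200 = 0.08424 m
Δh = 0.04615 + 0.22880 + 0.19800 + 0.10502 + 0.08424 = 0.66221 m

Δh ≈ 662 mm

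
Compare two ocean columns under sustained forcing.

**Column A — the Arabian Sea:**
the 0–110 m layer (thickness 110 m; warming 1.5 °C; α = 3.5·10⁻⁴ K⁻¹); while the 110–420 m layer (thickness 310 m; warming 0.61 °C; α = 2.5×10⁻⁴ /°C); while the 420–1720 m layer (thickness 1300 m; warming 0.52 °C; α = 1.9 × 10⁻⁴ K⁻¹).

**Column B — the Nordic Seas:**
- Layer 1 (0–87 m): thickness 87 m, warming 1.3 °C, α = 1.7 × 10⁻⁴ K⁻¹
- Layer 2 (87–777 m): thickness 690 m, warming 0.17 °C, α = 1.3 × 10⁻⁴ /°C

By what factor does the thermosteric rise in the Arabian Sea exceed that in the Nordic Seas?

6.8

A Layer 1: 3.5×10⁻⁴ × 1.5 × 110 = 0.05775 m
A Layer 2: 2.5×10⁻⁴ × 0.61 × 310 = 0.047275 m
A 420–1720 m: 1.9×10⁻⁴ × 0.52 × 1300 = 0.12844 m
A total: 0.233465 m
B Layer 1: 1.3 × 87 × 1.7×10⁻⁴ = 0.019227 m
B 87–777 m: 0.17 × 690 × 1.3×10⁻⁴ = 0.015249 m
B total: 0.034476 m
Ratio: 0.233465 / 0.034476 ≈ 6.772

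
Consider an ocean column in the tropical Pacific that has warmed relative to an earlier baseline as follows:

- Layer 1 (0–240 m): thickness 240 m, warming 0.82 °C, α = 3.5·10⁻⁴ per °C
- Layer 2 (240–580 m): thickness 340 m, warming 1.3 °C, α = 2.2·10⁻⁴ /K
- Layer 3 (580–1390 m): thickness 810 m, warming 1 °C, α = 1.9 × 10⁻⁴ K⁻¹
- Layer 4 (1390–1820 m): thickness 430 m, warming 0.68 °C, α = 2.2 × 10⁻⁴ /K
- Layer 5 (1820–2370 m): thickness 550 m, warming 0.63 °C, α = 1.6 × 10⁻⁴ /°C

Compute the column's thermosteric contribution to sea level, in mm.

3.5×10⁻⁴ × 0.82 × 240 = 0.06888 m
Layer 2: 2.2×10⁻⁴ × 340 × 1.3 = 0.09724 m
Layer 3: 1 × 1.9×10⁻⁴ × 810 = 0.15390 m
2.2×10⁻⁴ × 430 × 0.68 = 0.064328 m
1820–2370 m: 1.6×10⁻⁴ × 0.63 × 550 = 0.05544 m
Δh = 0.06888 + 0.09724 + 0.15390 + 0.064328 + 0.05544 = 0.439788 m

440 mm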